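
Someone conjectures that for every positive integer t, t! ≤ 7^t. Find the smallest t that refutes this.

t = 17

We need the least positive integer t for which t! > 7^t.
For t = 1, 2, 3, 4, …, 14, 15, 16 the conclusion holds.
t = 17: t! = 355687428096000 and 7^t = 232630513987207, so 355687428096000 > 232630513987207.
Thus t = 17 disproves the claim, and no smaller t works.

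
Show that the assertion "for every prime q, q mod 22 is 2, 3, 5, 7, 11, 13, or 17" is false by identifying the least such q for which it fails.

q = 19

The first 7 eligible values, up to q = 17, all satisfy the conclusion.
q = 19: 19 mod 22 = 19 — not in {2, 3, 5, 7, 11, 13, 17}.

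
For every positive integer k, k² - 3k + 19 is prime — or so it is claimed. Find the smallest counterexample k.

Check each positive integer k in order until k² - 3k + 19 is not prime.
For k = 1, 2, 3, 4, …, 15, 16, 17 the conclusion holds.
k = 18: k² - 3k + 19 = 289 = 17 × 17, composite.
Thus k = 18 disproves the claim, and no smaller k works.

k = 18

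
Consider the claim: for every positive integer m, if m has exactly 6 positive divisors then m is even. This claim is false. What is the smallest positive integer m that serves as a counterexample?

m = 45

We need the least positive integer m for which m has exactly 6 positive divisors but m is odd.
The first 6 eligible values, up to m = 44, all satisfy the conclusion.
m = 45: divisors of 45: 1, 3, 5, 9, 15, 45; 45 is odd.
Hence m = 45 is a counterexample.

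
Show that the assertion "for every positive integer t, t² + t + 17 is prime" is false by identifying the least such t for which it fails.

Check each positive integer t in order until t² + t + 17 is not prime.
The first 15 eligible values, up to t = 15, all satisfy the conclusion.
t = 16: t² + t + 17 = 289 = 17 × 17, composite.
Hence t = 16 is a counterexample.

t = 16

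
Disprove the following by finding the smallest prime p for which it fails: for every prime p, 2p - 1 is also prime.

p = 5

Check each prime p in order until 2p - 1 is not prime.
p = 2: 2p - 1 = 3, prime.
p = 3: 2p - 1 = 5, prime.
p = 5: 2p - 1 = 9 = 3 × 3, not prime.
So p = 5 is the smallest counterexample.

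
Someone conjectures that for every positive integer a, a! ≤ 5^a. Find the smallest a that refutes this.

a = 12

A counterexample is any positive integer a such that a! > 5^a; we check each in order.
For a = 1, 2, 3, 4, …, 9, 10, 11 the conclusion holds.
a = 12: a! = 479001600 and 5^a = 244140625, so 479001600 > 244140625.
So a = 12 is the smallest counterexample.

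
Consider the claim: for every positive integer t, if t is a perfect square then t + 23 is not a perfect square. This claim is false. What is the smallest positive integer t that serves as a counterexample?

t = 121

A counterexample is any positive integer t such that t is a perfect square but t + 23 is a perfect square; we check each in order.
The first 10 eligible values, up to t = 100, all satisfy the conclusion.
t = 121: 121 = 11² and 121 + 23 = 144 = 12².
Thus t = 121 disproves the claim, and no smaller t works.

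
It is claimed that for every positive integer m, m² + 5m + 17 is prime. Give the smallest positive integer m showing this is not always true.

We need the least positive integer m for which m² + 5m + 17 is not prime.
m = 1: m² + 5m + 17 = 23, prime.
m = 2: m² + 5m + 17 = 31, prime.
m = 3: m² + 5m + 17 = 41, prime.
m = 4: m² + 5m + 17 = 53, prime.
m = 5: m² + 5m + 17 = 67, prime.
m = 6: m² + 5m + 17 = 83, prime.
m = 7: m² + 5m + 17 = 101, prime.
m = 8: m² + 5m + 17 = 121 = 11 × 11, composite.
So m = 8 is the smallest counterexample.

m = 8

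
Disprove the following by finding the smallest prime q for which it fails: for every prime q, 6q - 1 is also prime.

q = 11

The first 4 eligible values, up to q = 7, all satisfy the conclusion.
q = 11: 6q - 1 = 65 = 5 × 13, not prime.
Hence q = 11 is a counterexample.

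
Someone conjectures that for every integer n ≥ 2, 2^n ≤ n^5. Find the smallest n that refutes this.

n = 23

A counterexample is any integer n ≥ 2 such that 2^n > n^5; we check each in order.
For n = 2, 3, 4, 5, …, 20, 21, 22 the conclusion holds.
n = 23: 2^n = 8388608 and n^5 = 6436343, so 8388608 > 6436343.
So n = 23 is the smallest counterexample.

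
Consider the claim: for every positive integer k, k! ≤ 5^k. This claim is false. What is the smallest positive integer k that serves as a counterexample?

k = 12

A counterexample is any positive integer k such that k! > 5^k; we check each in order.
For k = 1, 2, 3, 4, …, 9, 10, 11 the conclusion holds.
k = 12: k! = 479001600 and 5^k = 244140625, so 479001600 > 244140625.
Thus k = 12 disproves the claim, and no smaller k works.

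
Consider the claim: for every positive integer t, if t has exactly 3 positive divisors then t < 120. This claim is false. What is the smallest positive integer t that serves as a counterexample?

We need the least positive integer t for which t has exactly 3 positive divisors but the claim fails.
For t = 4, 9, 25, 49 the conclusion holds.
t = 121: τ(121) = 3; 121 ≥ 120.
So t = 121 is the smallest counterexample.

t = 121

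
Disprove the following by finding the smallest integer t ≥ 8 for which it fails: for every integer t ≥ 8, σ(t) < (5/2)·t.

For t = 8, 9, 10, 11, …, 21, 22, 23 the conclusion holds.
t = 24: σ(24) = 60; 60 ≥ 60.

t = 24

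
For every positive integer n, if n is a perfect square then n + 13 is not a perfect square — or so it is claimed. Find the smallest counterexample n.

n = 36

We need the least positive integer n for which n is a perfect square but n + 13 is a perfect square.
The first 5 eligible values, up to n = 25, all satisfy the conclusion.
n = 36: 36 = 6² and 36 + 13 = 49 = 7².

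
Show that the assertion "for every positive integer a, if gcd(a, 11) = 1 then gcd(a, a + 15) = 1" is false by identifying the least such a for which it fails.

We need the least positive integer a for which gcd(a, 11) = 1 but gcd(a, a + 15) > 1.
a = 1: gcd(1, 16) = 1.
a = 2: gcd(2, 17) = 1.
a = 3: gcd(3, 18) = 3.
Thus a = 3 disproves the claim, and no smaller a works.

a = 3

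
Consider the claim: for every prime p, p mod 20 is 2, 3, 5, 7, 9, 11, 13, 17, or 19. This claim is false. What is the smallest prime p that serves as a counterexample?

p = 41

The first 12 eligible values, up to p = 37, all satisfy the conclusion.
p = 41: 41 mod 20 = 1 — not in {2, 3, 5, 7, 9, 11, 13, 17, 19}.
So p = 41 is the smallest counterexample.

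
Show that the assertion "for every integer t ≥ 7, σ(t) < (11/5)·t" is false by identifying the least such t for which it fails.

t = 12

Check each integer t ≥ 7 in order until the claim fails.
For t = 7, 8, 9, 10, 11 the conclusion holds.
t = 12: σ(12) = 28; 28 ≥ 132/5.
Thus t = 12 disproves the claim, and no smaller t works.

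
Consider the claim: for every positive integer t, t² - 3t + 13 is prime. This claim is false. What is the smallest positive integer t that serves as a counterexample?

We need the least positive integer t for which t² - 3t + 13 is not prime.
For t = 1, 2, 3, 4, …, 9, 10, 11 the conclusion holds.
t = 12: t² - 3t + 13 = 121 = 11 × 11, composite.
Thus t = 12 disproves the claim, and no smaller t works.

t = 12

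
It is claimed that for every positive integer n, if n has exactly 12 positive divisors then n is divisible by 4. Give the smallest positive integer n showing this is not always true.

n = 90

Check each positive integer n in order until n has exactly 12 positive divisors but n is not divisible by 4.
n = 60: τ(60) = 12; 60 mod 4 = 0.
n = 72: τ(72) = 12; 72 mod 4 = 0.
n = 84: τ(84) = 12; 84 mod 4 = 0.
n = 90: τ(90) = 12; 90 mod 4 = 2.
Hence n = 90 is a counterexample.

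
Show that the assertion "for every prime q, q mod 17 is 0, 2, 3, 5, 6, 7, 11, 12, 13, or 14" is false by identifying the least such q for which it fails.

q = 43

For q = 2, 3, 5, 7, …, 31, 37, 41 the conclusion holds.
q = 43: 43 mod 17 = 9 — not in {0, 2, 3, 5, 6, 7, 11, 12, 13, 14}.
So q = 43 is the smallest counterexample.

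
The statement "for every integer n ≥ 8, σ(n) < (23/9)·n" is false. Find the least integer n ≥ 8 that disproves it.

Check each integer n ≥ 8 in order until the claim fails.
For n = 8, 9, 10, 11, …, 45, 46, 47 the conclusion holds.
n = 48: σ(48) = 124; 124 ≥ 368/3.

n = 48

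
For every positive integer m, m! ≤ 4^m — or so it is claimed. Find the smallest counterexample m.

A counterexample is any positive integer m such that m! > 4^m; we check each in order.
m = 1: m! = 1 and 4^m = 4, so 1 ≤ 4.
m = 2: m! = 2 and 4^m = 16, so 2 ≤ 16.
m = 3: m! = 6 and 4^m = 64, so 6 ≤ 64.
m = 4: m! = 24 and 4^m = 256, so 24 ≤ 256.
m = 5: m! = 120 and 4^m = 1024, so 120 ≤ 1024.
m = 6: m! = 720 and 4^m = 4096, so 720 ≤ 4096.
m = 7: m! = 5040 and 4^m = 16384, so 5040 ≤ 16384.
m = 8: m! = 40320 and 4^m = 65536, so 40320 ≤ 65536.
m = 9: m! = 362880 and 4^m = 262144, so 362880 > 262144.
Hence m = 9 is a counterexample.

m = 9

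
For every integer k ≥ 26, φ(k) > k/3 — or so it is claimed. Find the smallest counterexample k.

k = 26: φ(26) = 12 and 26/3 = 26/3, so φ(26) > 26/3.
k = 27: φ(27) = 18 and 27/3 = 9, so φ(27) > 27/3.
k = 28: φ(28) = 12 and 28/3 = 28/3, so φ(28) > 28/3.
k = 29: φ(29) = 28 and 29/3 = 29/3, so φ(29) > 29/3.
k = 30: φ(30) = 8 and 30/3 = 10, so φ(30) ≤ 30/3.

k = 30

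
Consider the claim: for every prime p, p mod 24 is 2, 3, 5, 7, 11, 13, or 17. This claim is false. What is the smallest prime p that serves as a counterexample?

p = 19

Check each prime p in order until the claim fails.
p = 2: 2 mod 24 = 2.
p = 3: 3 mod 24 = 3.
p = 5: 5 mod 24 = 5.
p = 7: 7 mod 24 = 7.
p = 11: 11 mod 24 = 11.
p = 13: 13 mod 24 = 13.
p = 17: 17 mod 24 = 17.
p = 19: 19 mod 24 = 19 — not in {2, 3, 5, 7, 11, 13, 17}.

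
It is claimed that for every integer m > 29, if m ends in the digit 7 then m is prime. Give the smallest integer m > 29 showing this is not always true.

m = 37: 37 ends in 7 and is prime.
m = 47: 47 ends in 7 and is prime.
m = 57: 57 ends in 7; 57 = 3 × 19, composite.
Thus m = 57 disproves the claim, and no smaller m works.

m = 57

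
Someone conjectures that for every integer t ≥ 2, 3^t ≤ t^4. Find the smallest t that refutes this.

A counterexample is any integer t ≥ 2 such that 3^t > t^4; we check each in order.
t = 2: 3^t = 9 and t^4 = 16, so 9 ≤ 16.
t = 3: 3^t = 27 and t^4 = 81, so 27 ≤ 81.
t = 4: 3^t = 81 and t^4 = 256, so 81 ≤ 256.
t = 5: 3^t = 243 and t^4 = 625, so 243 ≤ 625.
t = 6: 3^t = 729 and t^4 = 1296, so 729 ≤ 1296.
t = 7: 3^t = 2187 and t^4 = 2401, so 2187 ≤ 2401.
t = 8: 3^t = 6561 and t^4 = 4096, so 6561 > 4096.
So t = 8 is the smallest counterexample.

t = 8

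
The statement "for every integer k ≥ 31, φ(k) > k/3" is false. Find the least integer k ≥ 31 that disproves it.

k = 31: φ(31) = 30 and 31/3 = 31/3, so φ(31) > 31/3.
k = 32: φ(32) = 16 and 32/3 = 32/3, so φ(32) > 32/3.
k = 33: φ(33) = 20 and 33/3 = 11, so φ(33) > 33/3.
k = 34: φ(34) = 16 and 34/3 = 34/3, so φ(34) > 34/3.
k = 35: φ(35) = 24 and 35/3 = 35/3, so φ(35) > 35/3.
k = 36: φ(36) = 12 and 36/3 = 12, so φ(36) ≤ 36/3.

k = 36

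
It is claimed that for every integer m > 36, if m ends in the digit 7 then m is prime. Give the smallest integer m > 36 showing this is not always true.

A counterexample is any integer m > 36 such that m ends in the digit 7 but m is not prime; we check each in order.
For m = 37, 47 the conclusion holds.
m = 57: 57 ends in 7; 57 = 3 × 19, composite.

m = 57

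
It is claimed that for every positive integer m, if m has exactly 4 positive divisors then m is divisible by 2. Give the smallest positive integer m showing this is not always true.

For m = 6, 8, 10, 14 the conclusion holds.
m = 15: τ(15) = 4; 15 mod 2 = 1.

m = 15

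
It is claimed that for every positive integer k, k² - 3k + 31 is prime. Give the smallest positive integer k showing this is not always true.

We need the least positive integer k for which k² - 3k + 31 is not prime.
k = 1: k² - 3k + 31 = 29, prime.
k = 2: k² - 3k + 31 = 29, prime.
k = 3: k² - 3k + 31 = 31, prime.
k = 4: k² - 3k + 31 = 35 = 5 × 7, composite.
Thus k = 4 disproves the claim, and no smaller k works.

k = 4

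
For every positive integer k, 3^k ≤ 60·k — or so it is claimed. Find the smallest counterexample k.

k = 6

We need the least positive integer k for which 3^k > 60·k.
For k = 1, 2, 3, 4, 5 the conclusion holds.
k = 6: 3^k = 729 and 60·k = 360, so 729 > 360.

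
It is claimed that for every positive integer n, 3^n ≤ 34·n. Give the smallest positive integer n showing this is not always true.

Check each positive integer n in order until 3^n > 34·n.
The first 4 eligible values, up to n = 4, all satisfy the conclusion.
n = 5: 3^n = 243 and 34·n = 170, so 243 > 170.

n = 5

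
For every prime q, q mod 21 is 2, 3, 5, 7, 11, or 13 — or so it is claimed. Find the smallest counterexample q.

The first 6 eligible values, up to q = 13, all satisfy the conclusion.
q = 17: 17 mod 21 = 17 — not in {2, 3, 5, 7, 11, 13}.
Hence q = 17 is a counterexample.

q = 17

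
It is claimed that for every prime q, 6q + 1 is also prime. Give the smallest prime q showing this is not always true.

q = 19

Check each prime q in order until 6q + 1 is not prime.
For q = 2, 3, 5, 7, 11, 13, 17 the conclusion holds.
q = 19: 6q + 1 = 115 = 5 × 23, not prime.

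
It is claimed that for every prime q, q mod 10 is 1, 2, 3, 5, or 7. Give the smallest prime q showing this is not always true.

q = 19

For q = 2, 3, 5, 7, 11, 13, 17 the conclusion holds.
q = 19: 19 mod 10 = 9 — not in {1, 2, 3, 5, 7}.
Thus q = 19 disproves the claim, and no smaller q works.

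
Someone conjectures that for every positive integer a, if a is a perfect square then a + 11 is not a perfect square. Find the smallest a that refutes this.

a = 25

Check each positive integer a in order until a is a perfect square but a + 11 is a perfect square.
a = 1: 1 + 11 = 12, not a perfect square.
a = 4: 4 + 11 = 15, not a perfect square.
a = 9: 9 + 11 = 20, not a perfect square.
a = 16: 16 + 11 = 27, not a perfect square.
a = 25: 25 = 5² and 25 + 11 = 36 = 6².
So a = 25 is the smallest counterexample.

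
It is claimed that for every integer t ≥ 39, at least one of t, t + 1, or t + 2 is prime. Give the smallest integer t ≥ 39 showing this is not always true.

We need the least integer t ≥ 39 for which t, t + 1, t + 2 are all composite.
For t = 39, 40, 41, 42, 43 the conclusion holds.
t = 44: 44 = 2 × 22; 45 = 3 × 15; 46 = 2 × 23 — all composite.

t = 44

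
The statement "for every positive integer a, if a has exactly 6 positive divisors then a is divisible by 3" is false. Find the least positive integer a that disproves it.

Check each positive integer a in order until a has exactly 6 positive divisors but a is not divisible by 3.
For a = 12, 18 the conclusion holds.
a = 20: τ(20) = 6; 20 mod 3 = 2.

a = 20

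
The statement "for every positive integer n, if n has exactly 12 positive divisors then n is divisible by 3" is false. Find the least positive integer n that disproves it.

A counterexample is any positive integer n such that n has exactly 12 positive divisors but n is not divisible by 3; we check each in order.
For n = 60, 72, 84, 90, 96, 108, 126, 132 the conclusion holds.
n = 140: τ(140) = 12; 140 mod 3 = 2.
So n = 140 is the smallest counterexample.

n = 140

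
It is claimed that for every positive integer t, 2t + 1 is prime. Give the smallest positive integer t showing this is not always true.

t = 4

t = 1: 2t + 1 = 3, prime.
t = 2: 2t + 1 = 5, prime.
t = 3: 2t + 1 = 7, prime.
t = 4: 2t + 1 = 9 = 3 × 3, composite.
Thus t = 4 disproves the claim, and no smaller t works.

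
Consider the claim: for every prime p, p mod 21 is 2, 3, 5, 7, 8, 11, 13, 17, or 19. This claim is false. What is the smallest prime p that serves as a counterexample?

p = 31

We need the least prime p for which the claim fails.
The first 10 eligible values, up to p = 29, all satisfy the conclusion.
p = 31: 31 mod 21 = 10 — not in {2, 3, 5, 7, 8, 11, 13, 17, 19}.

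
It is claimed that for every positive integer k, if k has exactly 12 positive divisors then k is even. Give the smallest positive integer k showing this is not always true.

k = 315

Check each positive integer k in order until k has exactly 12 positive divisors but k is odd.
For k = 60, 72, 84, 90, …, 294, 306, 308 the conclusion holds.
k = 315: divisors of 315: 12 divisors; 315 is odd.
Thus k = 315 disproves the claim, and no smaller k works.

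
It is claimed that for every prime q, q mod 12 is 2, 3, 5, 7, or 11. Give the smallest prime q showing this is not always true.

q = 13

The first 5 eligible values, up to q = 11, all satisfy the conclusion.
q = 13: 13 mod 12 = 1 — not in {2, 3, 5, 7, 11}.
Hence q = 13 is a counterexample.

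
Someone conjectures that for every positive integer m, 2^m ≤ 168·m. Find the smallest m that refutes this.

Check each positive integer m in order until 2^m > 168·m.
For m = 1, 2, 3, 4, 5, 6, 7, 8, 9, 10 the conclusion holds.
m = 11: 2^m = 2048 and 168·m = 1848, so 2048 > 1848.

m = 11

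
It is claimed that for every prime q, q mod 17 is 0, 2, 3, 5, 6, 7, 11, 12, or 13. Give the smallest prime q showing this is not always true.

q = 31

A counterexample is any prime q such that the claim fails; we check each in order.
For q = 2, 3, 5, 7, 11, 13, 17, 19, 23, 29 the conclusion holds.
q = 31: 31 mod 17 = 14 — not in {0, 2, 3, 5, 6, 7, 11, 12, 13}.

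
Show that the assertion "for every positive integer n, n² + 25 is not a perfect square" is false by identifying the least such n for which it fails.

n = 12

A counterexample is any positive integer n such that n² + 25 is a perfect square; we check each in order.
For n = 1, 2, 3, 4, …, 9, 10, 11 the conclusion holds.
n = 12: 12² + 25 = 169 = 13², a perfect square.
So n = 12 is the smallest counterexample.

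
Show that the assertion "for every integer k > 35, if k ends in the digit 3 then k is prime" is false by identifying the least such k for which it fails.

k = 63

Check each integer k > 35 in order until k ends in the digit 3 but k is not prime.
For k = 43, 53 the conclusion holds.
k = 63: 63 ends in 3; 63 = 3 × 21, composite.
Thus k = 63 disproves the claim, and no smaller k works.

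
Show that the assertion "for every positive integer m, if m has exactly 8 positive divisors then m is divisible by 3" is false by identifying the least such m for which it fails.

m = 40

A counterexample is any positive integer m such that m has exactly 8 positive divisors but m is not divisible by 3; we check each in order.
m = 24: τ(24) = 8; 24 mod 3 = 0.
m = 30: τ(30) = 8; 30 mod 3 = 0.
m = 40: τ(40) = 8; 40 mod 3 = 1.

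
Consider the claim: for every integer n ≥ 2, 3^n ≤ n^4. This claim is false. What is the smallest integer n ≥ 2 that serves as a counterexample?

The first 6 eligible values, up to n = 7, all satisfy the conclusion.
n = 8: 3^n = 6561 and n^4 = 4096, so 6561 > 4096.

n = 8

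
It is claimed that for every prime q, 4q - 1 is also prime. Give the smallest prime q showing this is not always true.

q = 7

A counterexample is any prime q such that 4q - 1 is not prime; we check each in order.
For q = 2, 3, 5 the conclusion holds.
q = 7: 4q - 1 = 27 = 3 × 9, not prime.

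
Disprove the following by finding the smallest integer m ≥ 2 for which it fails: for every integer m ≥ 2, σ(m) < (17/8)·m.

We need the least integer m ≥ 2 for which the claim fails.
For m = 2, 3, 4, 5, 6, 7, 8, 9, 10, 11 the conclusion holds.
m = 12: σ(12) = 28; 28 ≥ 51/2.

m = 12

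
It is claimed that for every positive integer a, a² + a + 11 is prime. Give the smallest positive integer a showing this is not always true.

Check each positive integer a in order until a² + a + 11 is not prime.
For a = 1, 2, 3, 4, 5, 6, 7, 8, 9 the conclusion holds.
a = 10: a² + a + 11 = 121 = 11 × 11, composite.

a = 10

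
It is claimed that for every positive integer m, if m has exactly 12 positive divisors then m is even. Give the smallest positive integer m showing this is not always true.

We need the least positive integer m for which m has exactly 12 positive divisors but m is odd.
For m = 60, 72, 84, 90, …, 294, 306, 308 the conclusion holds.
m = 315: divisors of 315: 12 divisors; 315 is odd.
Thus m = 315 disproves the claim, and no smaller m works.

m = 315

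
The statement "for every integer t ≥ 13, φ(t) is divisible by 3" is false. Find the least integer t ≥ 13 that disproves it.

t = 15

Check each integer t ≥ 13 in order until φ(t) is not divisible by 3.
t = 13: φ(13) = 12; 12 mod 3 = 0.
t = 14: φ(14) = 6; 6 mod 3 = 0.
t = 15: φ(15) = 8; 8 mod 3 = 2.
So t = 15 is the smallest counterexample.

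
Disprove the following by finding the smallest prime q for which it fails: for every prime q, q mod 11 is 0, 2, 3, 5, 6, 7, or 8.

q = 23

A counterexample is any prime q such that the claim fails; we check each in order.
For q = 2, 3, 5, 7, 11, 13, 17, 19 the conclusion holds.
q = 23: 23 mod 11 = 1 — not in {0, 2, 3, 5, 6, 7, 8}.
Hence q = 23 is a counterexample.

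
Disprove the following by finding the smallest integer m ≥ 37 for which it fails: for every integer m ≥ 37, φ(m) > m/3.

m = 42

A counterexample is any integer m ≥ 37 such that the claim fails; we check each in order.
The first 5 eligible values, up to m = 41, all satisfy the conclusion.
m = 42: φ(42) = 12 and 42/3 = 14, so φ(42) ≤ 42/3.
So m = 42 is the smallest counterexample.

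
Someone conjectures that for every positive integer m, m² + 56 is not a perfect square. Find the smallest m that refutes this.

m = 5

For m = 1, 2, 3, 4 the conclusion holds.
m = 5: 5² + 56 = 81 = 9², a perfect square.
Hence m = 5 is a counterexample.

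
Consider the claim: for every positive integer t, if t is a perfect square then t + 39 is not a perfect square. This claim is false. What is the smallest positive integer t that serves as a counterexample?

Check each positive integer t in order until t is a perfect square but t + 39 is a perfect square.
The first 4 eligible values, up to t = 16, all satisfy the conclusion.
t = 25: 25 = 5² and 25 + 39 = 64 = 8².
Thus t = 25 disproves the claim, and no smaller t works.

t = 25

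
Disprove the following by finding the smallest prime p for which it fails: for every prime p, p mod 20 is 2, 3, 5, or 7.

p = 2: 2 mod 20 = 2.
p = 3: 3 mod 20 = 3.
p = 5: 5 mod 20 = 5.
p = 7: 7 mod 20 = 7.
p = 11: 11 mod 20 = 11 — not in {2, 3, 5, 7}.

p = 11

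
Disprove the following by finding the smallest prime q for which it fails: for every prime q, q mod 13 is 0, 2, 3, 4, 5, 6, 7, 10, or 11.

A counterexample is any prime q such that the claim fails; we check each in order.
For q = 2, 3, 5, 7, …, 37, 41, 43 the conclusion holds.
q = 47: 47 mod 13 = 8 — not in {0, 2, 3, 4, 5, 6, 7, 10, 11}.
So q = 47 is the smallest counterexample.

q = 47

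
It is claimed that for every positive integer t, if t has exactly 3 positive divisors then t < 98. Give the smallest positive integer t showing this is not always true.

t = 121

For t = 4, 9, 25, 49 the conclusion holds.
t = 121: τ(121) = 3; 121 ≥ 98.
So t = 121 is the smallest counterexample.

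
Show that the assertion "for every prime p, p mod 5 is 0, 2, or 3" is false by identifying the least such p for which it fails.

p = 11

For p = 2, 3, 5, 7 the conclusion holds.
p = 11: 11 mod 5 = 1 — not in {0, 2, 3}.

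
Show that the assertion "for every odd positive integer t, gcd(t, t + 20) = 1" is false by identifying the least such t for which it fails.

Check each odd positive integer t in order until gcd(t, t + 20) > 1.
t = 1: gcd(1, 21) = 1.
t = 3: gcd(3, 23) = 1.
t = 5: gcd(5, 25) = 5.

t = 5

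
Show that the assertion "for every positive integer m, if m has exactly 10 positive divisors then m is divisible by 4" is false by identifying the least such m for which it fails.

We need the least positive integer m for which m has exactly 10 positive divisors but m is not divisible by 4.
m = 48: τ(48) = 10; 48 mod 4 = 0.
m = 80: τ(80) = 10; 80 mod 4 = 0.
m = 112: τ(112) = 10; 112 mod 4 = 0.
m = 162: τ(162) = 10; 162 mod 4 = 2.

m = 162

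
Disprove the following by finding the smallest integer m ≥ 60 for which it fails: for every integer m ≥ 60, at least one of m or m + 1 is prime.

m = 62

m = 60: 61 is prime.
m = 61: 61 is prime.
m = 62: 62 = 2 × 31; 63 = 3 × 21 — both composite.
So m = 62 is the smallest counterexample.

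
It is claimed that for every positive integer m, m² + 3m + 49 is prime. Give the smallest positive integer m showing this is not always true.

We need the least positive integer m for which m² + 3m + 49 is not prime.
For m = 1, 2, 3 the conclusion holds.
m = 4: m² + 3m + 49 = 77 = 7 × 11, composite.
So m = 4 is the smallest counterexample.

m = 4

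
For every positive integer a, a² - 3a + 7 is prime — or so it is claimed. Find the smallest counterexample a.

a = 6

a = 1: a² - 3a + 7 = 5, prime.
a = 2: a² - 3a + 7 = 5, prime.
a = 3: a² - 3a + 7 = 7, prime.
a = 4: a² - 3a + 7 = 11, prime.
a = 5: a² - 3a + 7 = 17, prime.
a = 6: a² - 3a + 7 = 25 = 5 × 5, composite.
So a = 6 is the smallest counterexample.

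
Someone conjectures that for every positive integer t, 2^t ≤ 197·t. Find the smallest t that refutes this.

t = 12

The first 11 eligible values, up to t = 11, all satisfy the conclusion.
t = 12: 2^t = 4096 and 197·t = 2364, so 4096 > 2364.
So t = 12 is the smallest counterexample.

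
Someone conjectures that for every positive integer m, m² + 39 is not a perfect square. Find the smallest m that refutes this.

m = 5

For m = 1, 2, 3, 4 the conclusion holds.
m = 5: 5² + 39 = 64 = 8², a perfect square.
Hence m = 5 is a counterexample.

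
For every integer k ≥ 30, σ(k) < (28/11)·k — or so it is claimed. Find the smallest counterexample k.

k = 48

Check each integer k ≥ 30 in order until the claim fails.
The first 18 eligible values, up to k = 47, all satisfy the conclusion.
k = 48: σ(48) = 124; 124 ≥ 1344/11.
Thus k = 48 disproves the claim, and no smaller k works.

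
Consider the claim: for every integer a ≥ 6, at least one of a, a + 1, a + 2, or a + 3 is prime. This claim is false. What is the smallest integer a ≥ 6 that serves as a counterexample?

We need the least integer a ≥ 6 for which a, a + 1, a + 2, a + 3 are all composite.
For a = 6, 7, 8, 9, …, 21, 22, 23 the conclusion holds.
a = 24: 24 = 2 × 12; 25 = 5 × 5; 26 = 2 × 13; 27 = 3 × 9 — all composite.
Hence a = 24 is a counterexample.

a = 24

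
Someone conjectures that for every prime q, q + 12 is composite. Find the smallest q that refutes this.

For q = 2, 3 the conclusion holds.
q = 5: q + 12 = 17, prime — not composite.

q = 5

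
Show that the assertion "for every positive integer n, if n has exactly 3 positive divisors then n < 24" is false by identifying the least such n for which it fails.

n = 25

A counterexample is any positive integer n such that n has exactly 3 positive divisors but the claim fails; we check each in order.
n = 4: τ(4) = 3; 4 < 24.
n = 9: τ(9) = 3; 9 < 24.
n = 25: τ(25) = 3; 25 ≥ 24.
So n = 25 is the smallest counterexample.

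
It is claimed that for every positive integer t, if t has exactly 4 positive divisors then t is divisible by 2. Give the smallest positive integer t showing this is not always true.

t = 15

Check each positive integer t in order until t has exactly 4 positive divisors but t is not divisible by 2.
t = 6: τ(6) = 4; 6 mod 2 = 0.
t = 8: τ(8) = 4; 8 mod 2 = 0.
t = 10: τ(10) = 4; 10 mod 2 = 0.
t = 14: τ(14) = 4; 14 mod 2 = 0.
t = 15: τ(15) = 4; 15 mod 2 = 1.
Hence t = 15 is a counterexample.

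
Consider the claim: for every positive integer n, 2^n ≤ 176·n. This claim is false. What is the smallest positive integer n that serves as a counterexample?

n = 11

For n = 1, 2, 3, 4, 5, 6, 7, 8, 9, 10 the conclusion holds.
n = 11: 2^n = 2048 and 176·n = 1936, so 2048 > 1936.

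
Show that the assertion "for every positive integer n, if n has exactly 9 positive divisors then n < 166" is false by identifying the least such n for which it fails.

A counterexample is any positive integer n such that n has exactly 9 positive divisors but the claim fails; we check each in order.
For n = 36, 100 the conclusion holds.
n = 196: τ(196) = 9; 196 ≥ 166.
So n = 196 is the smallest counterexample.

n = 196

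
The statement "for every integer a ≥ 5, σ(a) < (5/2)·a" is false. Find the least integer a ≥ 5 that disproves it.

We need the least integer a ≥ 5 for which the claim fails.
The first 19 eligible values, up to a = 23, all satisfy the conclusion.
a = 24: σ(24) = 60; 60 ≥ 60.

a = 24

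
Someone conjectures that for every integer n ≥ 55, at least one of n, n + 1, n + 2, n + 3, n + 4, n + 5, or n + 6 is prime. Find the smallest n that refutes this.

n = 90

Check each integer n ≥ 55 in order until n, n + 1, n + 2, n + 3, n + 4, n + 5, n + 6 are all composite.
For n = 55, 56, 57, 58, …, 87, 88, 89 the conclusion holds.
n = 90: 90 = 2 × 45; 91 = 7 × 13; 92 = 2 × 46; 93 = 3 × 31; 94 = 2 × 47; 95 = 5 × 19; 96 = 2 × 48 — all composite.
So n = 90 is the smallest counterexample.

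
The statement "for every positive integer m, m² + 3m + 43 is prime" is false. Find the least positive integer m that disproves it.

Check each positive integer m in order until m² + 3m + 43 is not prime.
For m = 1, 2, 3, 4, …, 36, 37, 38 the conclusion holds.
m = 39: m² + 3m + 43 = 1681 = 41 × 41, composite.
Thus m = 39 disproves the claim, and no smaller m works.

m = 39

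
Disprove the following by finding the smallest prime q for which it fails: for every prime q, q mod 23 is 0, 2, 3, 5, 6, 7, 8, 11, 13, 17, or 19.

Check each prime q in order until the claim fails.
The first 11 eligible values, up to q = 31, all satisfy the conclusion.
q = 37: 37 mod 23 = 14 — not in {0, 2, 3, 5, 6, 7, 8, 11, 13, 17, 19}.
Thus q = 37 disproves the claim, and no smaller q works.

q = 37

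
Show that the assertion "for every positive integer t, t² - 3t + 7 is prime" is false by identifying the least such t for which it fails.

t = 1: t² - 3t + 7 = 5, prime.
t = 2: t² - 3t + 7 = 5, prime.
t = 3: t² - 3t + 7 = 7, prime.
t = 4: t² - 3t + 7 = 11, prime.
t = 5: t² - 3t + 7 = 17, prime.
t = 6: t² - 3t + 7 = 25 = 5 × 5, composite.

t = 6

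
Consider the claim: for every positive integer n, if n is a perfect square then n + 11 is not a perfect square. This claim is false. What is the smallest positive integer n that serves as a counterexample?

We need the least positive integer n for which n is a perfect square but n + 11 is a perfect square.
For n = 1, 4, 9, 16 the conclusion holds.
n = 25: 25 = 5² and 25 + 11 = 36 = 6².

n = 25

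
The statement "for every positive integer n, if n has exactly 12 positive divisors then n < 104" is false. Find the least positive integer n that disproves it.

Check each positive integer n in order until n has exactly 12 positive divisors but the claim fails.
n = 60: τ(60) = 12; 60 < 104.
n = 72: τ(72) = 12; 72 < 104.
n = 84: τ(84) = 12; 84 < 104.
n = 90: τ(90) = 12; 90 < 104.
n = 96: τ(96) = 12; 96 < 104.
n = 108: τ(108) = 12; 108 ≥ 104.
Hence n = 108 is a counterexample.

n = 108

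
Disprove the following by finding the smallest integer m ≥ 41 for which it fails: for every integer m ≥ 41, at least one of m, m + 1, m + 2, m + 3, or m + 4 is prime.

For m = 41, 42, 43, 44, 45, 46, 47 the conclusion holds.
m = 48: 48 = 2 × 24; 49 = 7 × 7; 50 = 2 × 25; 51 = 3 × 17; 52 = 2 × 26 — all composite.
Thus m = 48 disproves the claim, and no smaller m works.

m = 48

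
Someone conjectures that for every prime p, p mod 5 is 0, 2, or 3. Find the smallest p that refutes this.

p = 11

Check each prime p in order until the claim fails.
The first 4 eligible values, up to p = 7, all satisfy the conclusion.
p = 11: 11 mod 5 = 1 — not in {0, 2, 3}.
Thus p = 11 disproves the claim, and no smaller p works.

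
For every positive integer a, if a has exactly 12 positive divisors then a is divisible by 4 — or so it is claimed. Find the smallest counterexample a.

a = 90

a = 60: τ(60) = 12; 60 mod 4 = 0.
a = 72: τ(72) = 12; 72 mod 4 = 0.
a = 84: τ(84) = 12; 84 mod 4 = 0.
a = 90: τ(90) = 12; 90 mod 4 = 2.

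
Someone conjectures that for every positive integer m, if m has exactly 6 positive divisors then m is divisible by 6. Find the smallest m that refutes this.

m = 20

Check each positive integer m in order until m has exactly 6 positive divisors but m is not divisible by 6.
For m = 12, 18 the conclusion holds.
m = 20: τ(20) = 6; 20 mod 6 = 2.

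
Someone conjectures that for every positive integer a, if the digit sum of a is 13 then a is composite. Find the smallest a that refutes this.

We need the least positive integer a for which the digit sum of a is 13 but a is prime.
a = 49: digit sum 13; 49 is composite.
a = 58: digit sum 13; 58 is composite.
a = 67: digit sum 13; 67 is prime, not composite.
Thus a = 67 disproves the claim, and no smaller a works.

a = 67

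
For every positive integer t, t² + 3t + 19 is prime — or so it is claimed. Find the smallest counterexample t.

A counterexample is any positive integer t such that t² + 3t + 19 is not prime; we check each in order.
For t = 1, 2, 3, 4, …, 12, 13, 14 the conclusion holds.
t = 15: t² + 3t + 19 = 289 = 17 × 17, composite.
Hence t = 15 is a counterexample.

t = 15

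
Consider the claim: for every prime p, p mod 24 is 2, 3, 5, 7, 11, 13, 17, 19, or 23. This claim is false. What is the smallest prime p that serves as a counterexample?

p = 73

We need the least prime p for which the claim fails.
The first 20 eligible values, up to p = 71, all satisfy the conclusion.
p = 73: 73 mod 24 = 1 — not in {2, 3, 5, 7, 11, 13, 17, 19, 23}.
So p = 73 is the smallest counterexample.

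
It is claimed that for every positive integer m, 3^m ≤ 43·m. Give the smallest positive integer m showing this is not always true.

m = 5

A counterexample is any positive integer m such that 3^m > 43·m; we check each in order.
m = 1: 3^m = 3 and 43·m = 43, so 3 ≤ 43.
m = 2: 3^m = 9 and 43·m = 86, so 9 ≤ 86.
m = 3: 3^m = 27 and 43·m = 129, so 27 ≤ 129.
m = 4: 3^m = 81 and 43·m = 172, so 81 ≤ 172.
m = 5: 3^m = 243 and 43·m = 215, so 243 > 215.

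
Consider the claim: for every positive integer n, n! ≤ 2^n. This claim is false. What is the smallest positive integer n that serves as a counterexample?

We need the least positive integer n for which n! > 2^n.
n = 1: n! = 1 and 2^n = 2, so 1 ≤ 2.
n = 2: n! = 2 and 2^n = 4, so 2 ≤ 4.
n = 3: n! = 6 and 2^n = 8, so 6 ≤ 8.
n = 4: n! = 24 and 2^n = 16, so 24 > 16.
Hence n = 4 is a counterexample.

n = 4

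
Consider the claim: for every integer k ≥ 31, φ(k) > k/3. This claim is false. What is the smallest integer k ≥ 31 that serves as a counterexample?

Check each integer k ≥ 31 in order until the claim fails.
For k = 31, 32, 33, 34, 35 the conclusion holds.
k = 36: φ(36) = 12 and 36/3 = 12, so φ(36) ≤ 36/3.

k = 36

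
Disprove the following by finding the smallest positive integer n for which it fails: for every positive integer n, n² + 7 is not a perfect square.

n = 3

For n = 1, 2 the conclusion holds.
n = 3: 3² + 7 = 16 = 4², a perfect square.
Hence n = 3 is a counterexample.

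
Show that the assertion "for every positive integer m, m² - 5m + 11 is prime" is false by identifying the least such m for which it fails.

m = 7

Check each positive integer m in order until m² - 5m + 11 is not prime.
For m = 1, 2, 3, 4, 5, 6 the conclusion holds.
m = 7: m² - 5m + 11 = 25 = 5 × 5, composite.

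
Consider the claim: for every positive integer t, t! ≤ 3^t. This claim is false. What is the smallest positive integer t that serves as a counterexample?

We need the least positive integer t for which t! > 3^t.
t = 1: t! = 1 and 3^t = 3, so 1 ≤ 3.
t = 2: t! = 2 and 3^t = 9, so 2 ≤ 9.
t = 3: t! = 6 and 3^t = 27, so 6 ≤ 27.
t = 4: t! = 24 and 3^t = 81, so 24 ≤ 81.
t = 5: t! = 120 and 3^t = 243, so 120 ≤ 243.
t = 6: t! = 720 and 3^t = 729, so 720 ≤ 729.
t = 7: t! = 5040 and 3^t = 2187, so 5040 > 2187.

t = 7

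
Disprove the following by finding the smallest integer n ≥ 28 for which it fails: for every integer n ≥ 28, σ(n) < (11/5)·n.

n = 30

A counterexample is any integer n ≥ 28 such that the claim fails; we check each in order.
n = 28: σ(28) = 56; 56 < 308/5.
n = 29: σ(29) = 30; 30 < 319/5.
n = 30: σ(30) = 72; 72 ≥ 66.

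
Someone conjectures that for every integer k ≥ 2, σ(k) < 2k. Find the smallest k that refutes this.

k = 6

We need the least integer k ≥ 2 for which the claim fails.
For k = 2, 3, 4, 5 the conclusion holds.
k = 6: σ(6) = 12; 12 ≥ 12.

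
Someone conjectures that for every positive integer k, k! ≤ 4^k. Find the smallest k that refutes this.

Check each positive integer k in order until k! > 4^k.
The first 8 eligible values, up to k = 8, all satisfy the conclusion.
k = 9: k! = 362880 and 4^k = 262144, so 362880 > 262144.

k = 9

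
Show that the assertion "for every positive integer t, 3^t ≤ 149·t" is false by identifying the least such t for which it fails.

t = 7

A counterexample is any positive integer t such that 3^t > 149·t; we check each in order.
The first 6 eligible values, up to t = 6, all satisfy the conclusion.
t = 7: 3^t = 2187 and 149·t = 1043, so 2187 > 1043.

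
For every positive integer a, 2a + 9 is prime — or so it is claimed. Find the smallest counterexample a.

a = 3

For a = 1, 2 the conclusion holds.
a = 3: 2a + 9 = 15 = 3 × 5, composite.
Thus a = 3 disproves the claim, and no smaller a works.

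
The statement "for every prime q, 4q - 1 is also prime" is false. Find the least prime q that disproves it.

q = 7

A counterexample is any prime q such that 4q - 1 is not prime; we check each in order.
q = 2: 4q - 1 = 7, prime.
q = 3: 4q - 1 = 11, prime.
q = 5: 4q - 1 = 19, prime.
q = 7: 4q - 1 = 27 = 3 × 9, not prime.
Thus q = 7 disproves the claim, and no smaller q works.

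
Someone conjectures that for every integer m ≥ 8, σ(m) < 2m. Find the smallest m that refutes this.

A counterexample is any integer m ≥ 8 such that the claim fails; we check each in order.
m = 8: σ(8) = 15; 15 < 16.
m = 9: σ(9) = 13; 13 < 18.
m = 10: σ(10) = 18; 18 < 20.
m = 11: σ(11) = 12; 12 < 22.
m = 12: σ(12) = 28; 28 ≥ 24.
Thus m = 12 disproves the claim, and no smaller m works.

m = 12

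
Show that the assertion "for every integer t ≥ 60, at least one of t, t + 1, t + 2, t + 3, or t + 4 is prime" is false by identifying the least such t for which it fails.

t = 62

We need the least integer t ≥ 60 for which t, t + 1, t + 2, t + 3, t + 4 are all composite.
t = 60: 61 is prime.
t = 61: 61 is prime.
t = 62: 62 = 2 × 31; 63 = 3 × 21; 64 = 2 × 32; 65 = 5 × 13; 66 = 2 × 33 — all composite.
So t = 62 is the smallest counterexample.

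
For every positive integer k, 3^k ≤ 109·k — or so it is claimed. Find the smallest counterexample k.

Check each positive integer k in order until 3^k > 109·k.
For k = 1, 2, 3, 4, 5 the conclusion holds.
k = 6: 3^k = 729 and 109·k = 654, so 729 > 654.

k = 6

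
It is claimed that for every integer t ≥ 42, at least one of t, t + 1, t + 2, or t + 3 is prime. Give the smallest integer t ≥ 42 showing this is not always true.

t = 48

A counterexample is any integer t ≥ 42 such that t, t + 1, t + 2, t + 3 are all composite; we check each in order.
For t = 42, 43, 44, 45, 46, 47 the conclusion holds.
t = 48: 48 = 2 × 24; 49 = 7 × 7; 50 = 2 × 25; 51 = 3 × 17 — all composite.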